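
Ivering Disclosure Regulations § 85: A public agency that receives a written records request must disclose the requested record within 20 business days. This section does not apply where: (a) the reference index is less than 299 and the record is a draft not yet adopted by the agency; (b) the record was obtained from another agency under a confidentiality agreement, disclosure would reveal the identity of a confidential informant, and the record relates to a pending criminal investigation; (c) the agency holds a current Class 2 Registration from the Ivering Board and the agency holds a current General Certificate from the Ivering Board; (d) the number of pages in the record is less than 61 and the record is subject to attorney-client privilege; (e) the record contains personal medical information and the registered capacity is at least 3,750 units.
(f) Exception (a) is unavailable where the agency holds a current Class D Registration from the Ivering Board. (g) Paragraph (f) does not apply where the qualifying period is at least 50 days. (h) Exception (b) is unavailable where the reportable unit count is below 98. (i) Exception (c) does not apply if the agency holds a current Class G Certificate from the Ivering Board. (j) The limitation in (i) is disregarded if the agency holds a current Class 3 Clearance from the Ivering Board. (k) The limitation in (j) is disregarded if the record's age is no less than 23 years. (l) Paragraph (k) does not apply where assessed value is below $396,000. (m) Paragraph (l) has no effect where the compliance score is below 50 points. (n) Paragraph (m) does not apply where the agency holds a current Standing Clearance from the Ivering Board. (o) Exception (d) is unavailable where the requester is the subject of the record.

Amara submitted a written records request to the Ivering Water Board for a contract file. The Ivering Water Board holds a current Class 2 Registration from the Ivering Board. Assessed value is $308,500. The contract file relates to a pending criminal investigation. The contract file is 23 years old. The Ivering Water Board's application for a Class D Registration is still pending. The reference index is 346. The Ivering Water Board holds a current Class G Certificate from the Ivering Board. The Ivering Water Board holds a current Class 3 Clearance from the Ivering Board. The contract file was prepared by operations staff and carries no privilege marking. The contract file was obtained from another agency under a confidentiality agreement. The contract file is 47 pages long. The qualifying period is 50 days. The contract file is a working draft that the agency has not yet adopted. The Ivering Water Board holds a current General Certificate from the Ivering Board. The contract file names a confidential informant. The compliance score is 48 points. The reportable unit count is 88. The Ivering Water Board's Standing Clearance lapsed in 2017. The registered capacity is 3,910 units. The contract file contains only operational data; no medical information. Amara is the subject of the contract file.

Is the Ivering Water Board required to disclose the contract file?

Yes — the Ivering Water Board must disclose the contract file.

Exception (a) does not apply: the reference index is 346, not less than 299.
Exception (b)'s conditions are all satisfied: the contract file was obtained under a confidentiality agreement; the contract file names a confidential informant; the contract file relates to a pending investigation. However, paragraph (h) must be considered: (h) operates against (b): the reportable unit count is 88, below the 98 limit. (b) is therefore removed.
All of (c)'s requirements are met (a current Class 2 Registration is held; a current General Certificate is held). However, paragraphs (i)–(n) must be considered: (i) operates against (c): a current Class G Certificate is held. (j) would limit (i) — a current Class 3 Clearance is held — but (k) sets (j) aside: (k) operates against (j): the record's age is 23 years, meeting the 23 years threshold. (l) would limit (k) — assessed value is $308,500, below the $396,000 limit — but (m) sets (l) aside: (m) is triggered — the compliance score is 48 points, below the 50 points limit. (n), which would lift (m), does not operate here — no current Standing Clearance is held. (c) is therefore removed.
Exception (d) fails — the contract file carries no privilege marking.
Exception (e) does not apply: the contract file contains only operational data.
Every exception is unavailable, so the rule governs.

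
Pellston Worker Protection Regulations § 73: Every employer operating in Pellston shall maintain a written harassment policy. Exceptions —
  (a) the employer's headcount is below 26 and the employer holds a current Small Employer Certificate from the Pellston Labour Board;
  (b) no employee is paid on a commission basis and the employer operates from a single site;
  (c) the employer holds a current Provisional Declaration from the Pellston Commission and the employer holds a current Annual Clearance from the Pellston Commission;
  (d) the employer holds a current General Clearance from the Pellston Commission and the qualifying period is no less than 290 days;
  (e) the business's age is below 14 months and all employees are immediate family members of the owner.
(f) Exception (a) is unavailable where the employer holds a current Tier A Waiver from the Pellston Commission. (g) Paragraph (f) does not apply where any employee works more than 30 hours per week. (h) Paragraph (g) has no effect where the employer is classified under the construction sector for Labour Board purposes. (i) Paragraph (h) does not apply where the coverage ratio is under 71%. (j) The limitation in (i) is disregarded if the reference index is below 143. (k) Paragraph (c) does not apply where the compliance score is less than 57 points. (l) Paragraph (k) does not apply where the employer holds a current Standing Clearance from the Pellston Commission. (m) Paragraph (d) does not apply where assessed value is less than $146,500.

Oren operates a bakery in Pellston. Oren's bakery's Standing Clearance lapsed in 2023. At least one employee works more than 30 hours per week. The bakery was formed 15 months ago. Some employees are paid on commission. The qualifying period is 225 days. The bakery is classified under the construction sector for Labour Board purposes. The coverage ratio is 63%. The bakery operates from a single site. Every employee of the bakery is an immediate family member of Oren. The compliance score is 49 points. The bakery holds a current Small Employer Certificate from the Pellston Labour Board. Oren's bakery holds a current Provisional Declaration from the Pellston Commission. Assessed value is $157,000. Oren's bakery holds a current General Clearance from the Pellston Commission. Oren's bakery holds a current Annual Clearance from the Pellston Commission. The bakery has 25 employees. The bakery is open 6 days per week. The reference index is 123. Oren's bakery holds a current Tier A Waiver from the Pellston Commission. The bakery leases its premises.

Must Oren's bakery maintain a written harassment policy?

Exception (a): the employer's headcount is 25, below the 26 limit; a current Small Employer Certificate is held — every condition holds. But applying paragraphs (f)–(j): (f) operates against (a): a current Tier A Waiver is held. (g) would limit (f) — at least one employee exceeds 30 hours/week — but (h) sets (g) aside: (h) applies — the bakery is classified under the construction sector. (i) would limit (h) — the coverage ratio is 63%, under the 71% limit — but (j) sets (i) aside: (j) applies — the reference index is 123, below the 143 limit. So (a) is unavailable.
Exception (b) does not apply: some employees are paid on commission.
All of (c)'s requirements are met (a current Provisional Declaration is held; a current Annual Clearance is held). Turning to paragraphs (k)–(l): (k) operates — the compliance score is 49 points, less than the 57 points limit. (l) is not engaged (there is no Standing Clearance in force), so (k) stands. Exception (c) does not apply.
Exception (d) requires that the qualifying period is no less than 290 days; but the qualifying period is 225 days, short of 290 days, so (d) is unavailable.
Exception (e) requires that the business's age is below 14 months; but the business's age is 15 months, not below 14 months, so (e) is unavailable.
No exception displaces § 73.

Yes — Oren's bakery must maintain a written harassment policy.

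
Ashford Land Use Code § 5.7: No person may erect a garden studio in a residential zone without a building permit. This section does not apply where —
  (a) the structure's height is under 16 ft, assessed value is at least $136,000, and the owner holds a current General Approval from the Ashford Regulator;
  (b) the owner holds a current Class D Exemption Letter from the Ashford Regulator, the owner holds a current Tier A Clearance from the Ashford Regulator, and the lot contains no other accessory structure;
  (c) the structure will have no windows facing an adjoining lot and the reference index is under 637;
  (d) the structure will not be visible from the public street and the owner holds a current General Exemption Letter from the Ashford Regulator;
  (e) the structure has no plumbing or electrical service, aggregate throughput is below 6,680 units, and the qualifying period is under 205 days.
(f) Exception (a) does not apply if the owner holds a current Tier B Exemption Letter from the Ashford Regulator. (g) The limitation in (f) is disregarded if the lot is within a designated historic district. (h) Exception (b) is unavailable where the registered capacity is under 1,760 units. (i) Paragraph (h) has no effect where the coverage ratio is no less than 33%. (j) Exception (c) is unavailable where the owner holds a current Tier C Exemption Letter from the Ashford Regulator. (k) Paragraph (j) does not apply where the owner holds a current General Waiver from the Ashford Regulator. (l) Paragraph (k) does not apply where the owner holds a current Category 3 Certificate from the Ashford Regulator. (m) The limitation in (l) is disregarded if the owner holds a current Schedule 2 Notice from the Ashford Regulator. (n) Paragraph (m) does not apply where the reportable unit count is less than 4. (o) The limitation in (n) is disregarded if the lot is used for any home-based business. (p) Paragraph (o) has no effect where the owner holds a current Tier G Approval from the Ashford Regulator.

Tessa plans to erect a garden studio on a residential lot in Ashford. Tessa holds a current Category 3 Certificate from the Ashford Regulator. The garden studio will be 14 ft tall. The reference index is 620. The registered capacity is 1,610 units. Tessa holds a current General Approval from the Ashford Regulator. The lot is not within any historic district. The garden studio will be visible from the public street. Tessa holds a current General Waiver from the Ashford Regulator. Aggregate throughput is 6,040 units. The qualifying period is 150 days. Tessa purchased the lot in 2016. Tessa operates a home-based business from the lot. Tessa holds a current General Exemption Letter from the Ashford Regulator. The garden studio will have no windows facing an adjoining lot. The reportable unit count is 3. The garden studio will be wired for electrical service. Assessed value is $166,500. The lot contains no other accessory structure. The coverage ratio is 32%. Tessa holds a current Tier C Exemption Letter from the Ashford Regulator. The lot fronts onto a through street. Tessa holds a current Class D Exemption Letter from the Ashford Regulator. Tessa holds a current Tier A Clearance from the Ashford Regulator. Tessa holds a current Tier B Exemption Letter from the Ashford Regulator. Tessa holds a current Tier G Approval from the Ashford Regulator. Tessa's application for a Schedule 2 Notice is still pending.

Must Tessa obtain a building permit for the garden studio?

All of (a)'s requirements are met (the structure's height is 14 ft, under the 16 ft limit; assessed value is $166,500, meeting the $136,000 threshold; a current General Approval is held). However, paragraphs (f)–(g) must be considered: (f) operates against (a): a current Tier B Exemption Letter is held. (g), which would lift (f), is not engaged — the lot is not in a historic district. So (a) is unavailable.
All of (b)'s requirements are met (a current Class D Exemption Letter is held; a current Tier A Clearance is held; the lot has no other accessory structure). But applying paragraphs (h)–(i): (h) operates against (b): the registered capacity is 1,610 units, under the 1,760 units limit. (i) does not operate here (the coverage ratio is 32%, short of 33%), so (h) stands. (b) is therefore removed.
Exception (c) is satisfied on its face — no windows face an adjoining lot; the reference index is 620, under the 637 limit. However, paragraphs (j)–(p) must be considered: (j) operates against (c): a current Tier C Exemption Letter is held. (k) would limit (j) — a current General Waiver is held — but (l) sets (k) aside: (l) operates against (k): a current Category 3 Certificate is held. (m), which would lift (l), is not engaged — no current Schedule 2 Notice is held. (c) is therefore removed.
Exception (d) does not apply: the structure will be visible from the street.
Exception (e) does not apply: electrical service is planned.
No exception applies. The general rule governs.

Yes — Tessa must obtain a building permit.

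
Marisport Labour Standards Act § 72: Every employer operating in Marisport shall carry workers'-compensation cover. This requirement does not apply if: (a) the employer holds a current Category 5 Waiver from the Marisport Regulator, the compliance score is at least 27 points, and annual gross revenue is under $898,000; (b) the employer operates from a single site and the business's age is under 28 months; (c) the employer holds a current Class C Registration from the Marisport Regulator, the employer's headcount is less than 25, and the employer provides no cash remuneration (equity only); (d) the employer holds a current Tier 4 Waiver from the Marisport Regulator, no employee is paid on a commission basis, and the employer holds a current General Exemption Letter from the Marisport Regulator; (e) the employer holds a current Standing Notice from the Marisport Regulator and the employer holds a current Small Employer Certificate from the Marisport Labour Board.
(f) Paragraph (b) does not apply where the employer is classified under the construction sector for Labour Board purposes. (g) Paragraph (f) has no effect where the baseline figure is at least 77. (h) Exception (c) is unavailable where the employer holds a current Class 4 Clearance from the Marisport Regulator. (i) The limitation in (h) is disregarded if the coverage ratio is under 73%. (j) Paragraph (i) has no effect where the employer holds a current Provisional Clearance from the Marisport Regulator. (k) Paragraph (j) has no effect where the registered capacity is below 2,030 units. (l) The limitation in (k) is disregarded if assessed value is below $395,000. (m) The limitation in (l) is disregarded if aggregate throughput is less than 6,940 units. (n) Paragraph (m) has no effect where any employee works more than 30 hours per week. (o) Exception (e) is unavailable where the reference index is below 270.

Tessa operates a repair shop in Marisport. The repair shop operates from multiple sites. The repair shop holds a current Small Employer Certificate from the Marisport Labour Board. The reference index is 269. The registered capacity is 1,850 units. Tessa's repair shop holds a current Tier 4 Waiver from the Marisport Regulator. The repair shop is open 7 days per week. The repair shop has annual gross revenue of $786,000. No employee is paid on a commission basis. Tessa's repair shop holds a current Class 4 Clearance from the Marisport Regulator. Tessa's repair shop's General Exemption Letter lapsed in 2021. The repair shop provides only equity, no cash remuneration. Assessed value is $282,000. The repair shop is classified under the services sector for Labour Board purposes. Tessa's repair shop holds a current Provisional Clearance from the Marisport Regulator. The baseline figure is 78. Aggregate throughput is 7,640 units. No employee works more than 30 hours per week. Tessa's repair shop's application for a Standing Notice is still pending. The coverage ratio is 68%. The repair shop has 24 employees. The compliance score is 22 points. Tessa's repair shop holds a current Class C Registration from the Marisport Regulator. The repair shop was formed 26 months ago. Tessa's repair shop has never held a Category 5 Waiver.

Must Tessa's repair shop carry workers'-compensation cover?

Yes — Tessa's repair shop must carry workers'-compensation cover.

Exception (a) fails — there is no Category 5 Waiver in force.
Exception (b) fails — the employer operates from multiple sites.
All of (c)'s requirements are met (a current Class C Registration is held; the employer's headcount is 24, less than the 25 limit; remuneration is equity-only). Turning to paragraphs (h)–(n): (h) operates against (c): a current Class 4 Clearance is held. (i) operates (the coverage ratio is 68%, under the 73% limit), but is displaced by (j): (j) operates against (i): a current Provisional Clearance is held. (k) applies (the registered capacity is 1,850 units, below the 2,030 units limit), but is itself disapplied by (l): (l) operates against (k): assessed value is $282,000, below the $395,000 limit. (m) does not operate here (aggregate throughput is 7,640 units, not less than 6,940 units), so (l) stands. Exception (c) does not apply.
Exception (d) fails — there is no General Exemption Letter in force.
Exception (e) fails — there is no Standing Notice in force.
No exception displaces § 72.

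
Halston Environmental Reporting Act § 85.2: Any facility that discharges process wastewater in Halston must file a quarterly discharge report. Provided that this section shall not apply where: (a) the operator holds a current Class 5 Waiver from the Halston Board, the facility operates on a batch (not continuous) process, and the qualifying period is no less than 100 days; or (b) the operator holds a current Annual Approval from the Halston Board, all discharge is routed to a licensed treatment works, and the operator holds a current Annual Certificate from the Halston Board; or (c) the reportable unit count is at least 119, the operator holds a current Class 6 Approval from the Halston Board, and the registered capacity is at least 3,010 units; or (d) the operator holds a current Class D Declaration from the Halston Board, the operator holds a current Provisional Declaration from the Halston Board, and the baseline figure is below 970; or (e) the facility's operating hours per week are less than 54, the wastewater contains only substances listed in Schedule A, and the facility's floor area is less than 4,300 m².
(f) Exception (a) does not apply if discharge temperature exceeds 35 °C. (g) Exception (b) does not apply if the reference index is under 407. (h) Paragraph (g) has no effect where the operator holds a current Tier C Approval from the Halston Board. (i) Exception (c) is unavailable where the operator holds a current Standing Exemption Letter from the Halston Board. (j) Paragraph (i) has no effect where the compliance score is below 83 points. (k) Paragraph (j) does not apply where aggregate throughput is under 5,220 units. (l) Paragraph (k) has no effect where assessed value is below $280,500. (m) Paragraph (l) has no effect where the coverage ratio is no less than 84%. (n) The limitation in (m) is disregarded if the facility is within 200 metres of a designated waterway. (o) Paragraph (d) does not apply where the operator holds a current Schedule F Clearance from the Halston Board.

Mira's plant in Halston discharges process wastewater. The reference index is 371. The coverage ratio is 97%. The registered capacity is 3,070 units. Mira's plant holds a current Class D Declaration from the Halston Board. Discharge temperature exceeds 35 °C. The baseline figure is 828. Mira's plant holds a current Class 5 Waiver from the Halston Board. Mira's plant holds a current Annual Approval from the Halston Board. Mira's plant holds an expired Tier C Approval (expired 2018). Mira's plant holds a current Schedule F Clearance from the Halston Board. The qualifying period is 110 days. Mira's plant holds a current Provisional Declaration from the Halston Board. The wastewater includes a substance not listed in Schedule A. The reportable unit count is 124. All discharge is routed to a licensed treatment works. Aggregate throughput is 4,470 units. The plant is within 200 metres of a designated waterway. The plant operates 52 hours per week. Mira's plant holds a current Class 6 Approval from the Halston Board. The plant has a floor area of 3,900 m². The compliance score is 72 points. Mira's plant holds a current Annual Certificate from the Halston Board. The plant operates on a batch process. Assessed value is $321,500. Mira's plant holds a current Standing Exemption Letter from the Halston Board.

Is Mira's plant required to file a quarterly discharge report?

Yes — Mira's plant must file a quarterly discharge report.

Exception (a): a current Class 5 Waiver is held; the facility operates on a batch process; the qualifying period is 110 days, meeting the 100 days threshold — every condition holds. Turning to paragraph (f): (f) operates against (a): discharge temperature exceeds 35 °C. Exception (a) does not apply.
Exception (b): a current Annual Approval is held; discharge is routed to a licensed treatment works; a current Annual Certificate is held — every condition holds. But applying paragraphs (g)–(h): (g) is triggered — the reference index is 371, under the 407 limit. (h), which would lift (g), is not triggered — the Tier C Approval is not current. (b) is therefore removed.
Exception (c)'s conditions are all satisfied: the reportable unit count is 124, meeting the 119 threshold; a current Class 6 Approval is held; the registered capacity is 3,070 units, meeting the 3,010 units threshold. But: (i) is triggered — a current Standing Exemption Letter is held. (j) would limit (i) — the compliance score is 72 points, below the 83 points limit — but (k) sets (j) aside: (k) operates against (j): aggregate throughput is 4,470 units, under the 5,220 units limit. (l), which would lift (k), is not triggered — assessed value is $321,500, not below $280,500. (c) is therefore removed.
All of (d)'s requirements are met (a current Class D Declaration is held; a current Provisional Declaration is held; the baseline figure is 828, below the 970 limit). However, paragraph (o) must be considered: (o) operates against (d): a current Schedule F Clearance is held. Exception (d) does not apply.
Exception (e) does not apply: the wastewater includes a non-Schedule-A substance.
Every exception is unavailable, so the rule governs.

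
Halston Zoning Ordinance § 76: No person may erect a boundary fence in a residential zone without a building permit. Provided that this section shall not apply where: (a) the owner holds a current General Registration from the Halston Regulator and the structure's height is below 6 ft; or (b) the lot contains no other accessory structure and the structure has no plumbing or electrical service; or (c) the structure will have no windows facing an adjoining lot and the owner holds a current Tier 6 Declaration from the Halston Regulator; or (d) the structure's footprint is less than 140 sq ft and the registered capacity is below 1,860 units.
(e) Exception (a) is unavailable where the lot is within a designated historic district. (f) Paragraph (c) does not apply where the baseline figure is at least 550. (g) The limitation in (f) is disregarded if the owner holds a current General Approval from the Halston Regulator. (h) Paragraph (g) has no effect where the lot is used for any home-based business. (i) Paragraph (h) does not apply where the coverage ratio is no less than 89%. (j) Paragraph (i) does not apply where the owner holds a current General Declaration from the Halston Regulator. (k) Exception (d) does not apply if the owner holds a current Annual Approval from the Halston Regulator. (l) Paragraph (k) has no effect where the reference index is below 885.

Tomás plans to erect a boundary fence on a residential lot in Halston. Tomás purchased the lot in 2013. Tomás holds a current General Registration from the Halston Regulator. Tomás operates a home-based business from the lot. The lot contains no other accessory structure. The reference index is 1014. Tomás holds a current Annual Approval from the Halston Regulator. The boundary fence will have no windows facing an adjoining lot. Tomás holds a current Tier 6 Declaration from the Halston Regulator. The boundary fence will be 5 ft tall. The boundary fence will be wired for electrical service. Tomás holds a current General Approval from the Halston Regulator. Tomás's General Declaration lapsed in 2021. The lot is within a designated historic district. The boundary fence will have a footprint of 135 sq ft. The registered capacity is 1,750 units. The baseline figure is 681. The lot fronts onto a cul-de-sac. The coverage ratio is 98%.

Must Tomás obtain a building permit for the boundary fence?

No — exception (c) applies; Tomás does not need a building permit.

Exception (a) is satisfied on its face — a current General Registration is held; the structure's height is 5 ft, below the 6 ft limit. However, paragraph (e) must be considered: (e) applies — the lot is in a historic district. Exception (a) does not apply.
Exception (b) does not apply: electrical service is planned.
Exception (c)'s conditions are all satisfied: no windows face an adjoining lot; a current Tier 6 Declaration is held. Applying paragraphs (f)–(j): (f) is triggered (the baseline figure is 681, meeting the 550 threshold), but is set aside by (g): (g) is engaged — a current General Approval is held. (h) would limit (g) — a home-based business operates on the lot — but (i) sets (h) aside: (i) is triggered — the coverage ratio is 98%, meeting the 89% threshold. (j) is not triggered (there is no General Declaration in force), so (i) stands. Exception (c) stands.
All of (d)'s requirements are met (the structure's footprint is 135 sq ft, less than the 140 sq ft limit; the registered capacity is 1,750 units, below the 1,860 units limit). But: (k) operates against (d): a current Annual Approval is held. (l), which would lift (k), is not engaged — the reference index is 1,014, not below 885. So (d) is unavailable.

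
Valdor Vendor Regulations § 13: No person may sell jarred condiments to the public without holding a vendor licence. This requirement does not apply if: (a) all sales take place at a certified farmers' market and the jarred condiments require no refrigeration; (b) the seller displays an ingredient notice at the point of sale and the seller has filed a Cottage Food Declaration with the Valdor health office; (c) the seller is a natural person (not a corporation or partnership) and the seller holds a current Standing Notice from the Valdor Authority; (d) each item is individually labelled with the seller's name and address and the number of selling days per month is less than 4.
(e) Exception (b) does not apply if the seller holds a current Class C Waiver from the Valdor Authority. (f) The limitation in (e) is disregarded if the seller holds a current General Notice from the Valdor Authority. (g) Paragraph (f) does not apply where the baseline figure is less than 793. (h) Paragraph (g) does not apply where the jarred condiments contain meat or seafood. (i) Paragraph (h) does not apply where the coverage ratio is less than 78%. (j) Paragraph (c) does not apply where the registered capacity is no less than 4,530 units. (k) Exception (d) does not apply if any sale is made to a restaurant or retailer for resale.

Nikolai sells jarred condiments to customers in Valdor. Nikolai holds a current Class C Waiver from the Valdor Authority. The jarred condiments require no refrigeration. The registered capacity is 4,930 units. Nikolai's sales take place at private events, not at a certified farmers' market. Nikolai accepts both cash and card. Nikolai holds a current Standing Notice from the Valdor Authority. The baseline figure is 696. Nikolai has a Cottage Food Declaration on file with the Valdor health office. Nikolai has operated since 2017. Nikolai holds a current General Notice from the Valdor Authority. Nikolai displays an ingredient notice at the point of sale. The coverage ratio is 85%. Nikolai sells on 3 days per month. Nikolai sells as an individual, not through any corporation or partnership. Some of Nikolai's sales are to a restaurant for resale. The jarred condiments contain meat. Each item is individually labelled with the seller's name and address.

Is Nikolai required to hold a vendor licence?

No — exception (b) applies; Nikolai is not required to hold a vendor licence.

Exception (a) does not apply: sales are at private events, not a certified farmers' market.
Exception (b): an ingredient notice is displayed; a Cottage Food Declaration is on file — every condition holds. Applying paragraphs (e)–(i): (e) is engaged (a current Class C Waiver is held), but is itself disapplied by (f): (f) operates against (e): a current General Notice is held. (g) would limit (f) — the baseline figure is 696, less than the 793 limit — but (h) sets (g) aside: (h) is engaged — the jarred condiments contain meat. (i) is not engaged (the coverage ratio is 85%, not less than 78%), so (h) stands. (b) remains available.
Exception (c)'s conditions are all satisfied: the seller is a natural person; a current Standing Notice is held. However, paragraph (j) must be considered: (j) operates — the registered capacity is 4,930 units, meeting the 4,530 units threshold. Exception (c) does not apply.
All of (d)'s requirements are met (items are individually labelled; the number of selling days per month is 3, less than the 4 limit). However, paragraph (k) must be considered: (k) applies — some sales are to a restaurant for resale. Exception (d) does not apply.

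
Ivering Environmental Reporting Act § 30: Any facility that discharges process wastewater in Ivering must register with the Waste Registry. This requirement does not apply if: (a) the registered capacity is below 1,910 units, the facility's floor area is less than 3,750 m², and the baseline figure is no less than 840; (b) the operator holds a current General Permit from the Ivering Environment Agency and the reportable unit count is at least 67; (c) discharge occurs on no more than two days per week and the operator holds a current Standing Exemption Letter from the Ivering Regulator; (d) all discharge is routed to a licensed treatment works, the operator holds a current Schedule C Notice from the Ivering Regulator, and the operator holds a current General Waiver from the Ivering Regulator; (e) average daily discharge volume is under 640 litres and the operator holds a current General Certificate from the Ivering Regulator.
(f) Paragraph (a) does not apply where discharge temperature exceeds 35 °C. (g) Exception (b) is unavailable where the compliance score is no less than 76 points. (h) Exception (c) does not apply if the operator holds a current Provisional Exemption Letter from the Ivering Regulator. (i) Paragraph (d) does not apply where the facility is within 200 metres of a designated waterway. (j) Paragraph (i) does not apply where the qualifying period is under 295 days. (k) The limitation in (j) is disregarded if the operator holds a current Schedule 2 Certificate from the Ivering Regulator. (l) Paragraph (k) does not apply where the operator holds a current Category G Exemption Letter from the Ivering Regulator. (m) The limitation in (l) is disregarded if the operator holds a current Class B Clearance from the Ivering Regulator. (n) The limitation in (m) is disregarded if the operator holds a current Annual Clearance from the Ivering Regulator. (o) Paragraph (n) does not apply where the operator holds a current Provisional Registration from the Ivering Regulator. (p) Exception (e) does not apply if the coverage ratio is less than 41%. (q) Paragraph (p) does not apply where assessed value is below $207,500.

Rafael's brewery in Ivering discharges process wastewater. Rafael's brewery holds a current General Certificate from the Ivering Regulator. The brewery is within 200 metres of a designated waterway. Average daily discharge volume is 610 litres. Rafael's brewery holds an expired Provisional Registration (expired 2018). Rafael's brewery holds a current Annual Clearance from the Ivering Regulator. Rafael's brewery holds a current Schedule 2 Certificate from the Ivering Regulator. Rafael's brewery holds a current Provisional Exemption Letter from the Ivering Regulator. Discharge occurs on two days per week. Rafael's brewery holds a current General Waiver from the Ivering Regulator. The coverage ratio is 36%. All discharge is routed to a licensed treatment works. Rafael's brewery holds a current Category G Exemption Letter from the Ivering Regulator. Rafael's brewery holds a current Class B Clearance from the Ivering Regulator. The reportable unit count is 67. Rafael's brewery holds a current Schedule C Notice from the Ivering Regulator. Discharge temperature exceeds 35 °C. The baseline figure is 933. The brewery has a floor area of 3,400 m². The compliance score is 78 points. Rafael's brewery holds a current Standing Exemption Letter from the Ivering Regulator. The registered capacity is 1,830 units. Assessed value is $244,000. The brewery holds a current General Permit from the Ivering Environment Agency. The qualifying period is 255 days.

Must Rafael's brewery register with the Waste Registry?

No — exception (d) applies; Rafael's brewery is not required to register with the Waste Registry.

Exception (a): the registered capacity is 1,830 units, below the 1,910 units limit; the facility's floor area is 3,400 m², less than the 3,750 m² limit; the baseline figure is 933, meeting the 840 threshold — every condition holds. However, paragraph (f) must be considered: (f) is triggered — discharge temperature exceeds 35 °C. Exception (a) does not apply.
Exception (b): a current General Permit is held; the reportable unit count is 67, meeting the 67 threshold — every condition holds. However, paragraph (g) must be considered: (g) applies — the compliance score is 78 points, meeting the 76 points threshold. Exception (b) does not apply.
All of (c)'s requirements are met (discharge occurs on no more than two days per week; a current Standing Exemption Letter is held). But: (h) operates against (c): a current Provisional Exemption Letter is held. Exception (c) does not apply.
All of (d)'s requirements are met (discharge is routed to a licensed treatment works; a current Schedule C Notice is held; a current General Waiver is held). Applying paragraphs (i)–(o): (i) applies (the brewery is within 200 m of a designated waterway), but is overridden by (j): (j) is triggered — the qualifying period is 255 days, under the 295 days limit. (k) would limit (j) — a current Schedule 2 Certificate is held — but (l) sets (k) aside: (l) operates against (k): a current Category G Exemption Letter is held. (m) applies (a current Class B Clearance is held), but is displaced by (n): (n) operates against (m): a current Annual Clearance is held. (o) is not triggered (the Provisional Registration is not current), so (n) stands. (d) remains available.
Exception (e): average daily discharge volume is 610 litres, under the 640 litres limit; a current General Certificate is held — every condition holds. However, paragraphs (p)–(q) must be considered: (p) operates against (e): the coverage ratio is 36%, less than the 41% limit. (q) is not triggered (assessed value is $244,000, not below $207,500), so (p) stands. So (e) is unavailable.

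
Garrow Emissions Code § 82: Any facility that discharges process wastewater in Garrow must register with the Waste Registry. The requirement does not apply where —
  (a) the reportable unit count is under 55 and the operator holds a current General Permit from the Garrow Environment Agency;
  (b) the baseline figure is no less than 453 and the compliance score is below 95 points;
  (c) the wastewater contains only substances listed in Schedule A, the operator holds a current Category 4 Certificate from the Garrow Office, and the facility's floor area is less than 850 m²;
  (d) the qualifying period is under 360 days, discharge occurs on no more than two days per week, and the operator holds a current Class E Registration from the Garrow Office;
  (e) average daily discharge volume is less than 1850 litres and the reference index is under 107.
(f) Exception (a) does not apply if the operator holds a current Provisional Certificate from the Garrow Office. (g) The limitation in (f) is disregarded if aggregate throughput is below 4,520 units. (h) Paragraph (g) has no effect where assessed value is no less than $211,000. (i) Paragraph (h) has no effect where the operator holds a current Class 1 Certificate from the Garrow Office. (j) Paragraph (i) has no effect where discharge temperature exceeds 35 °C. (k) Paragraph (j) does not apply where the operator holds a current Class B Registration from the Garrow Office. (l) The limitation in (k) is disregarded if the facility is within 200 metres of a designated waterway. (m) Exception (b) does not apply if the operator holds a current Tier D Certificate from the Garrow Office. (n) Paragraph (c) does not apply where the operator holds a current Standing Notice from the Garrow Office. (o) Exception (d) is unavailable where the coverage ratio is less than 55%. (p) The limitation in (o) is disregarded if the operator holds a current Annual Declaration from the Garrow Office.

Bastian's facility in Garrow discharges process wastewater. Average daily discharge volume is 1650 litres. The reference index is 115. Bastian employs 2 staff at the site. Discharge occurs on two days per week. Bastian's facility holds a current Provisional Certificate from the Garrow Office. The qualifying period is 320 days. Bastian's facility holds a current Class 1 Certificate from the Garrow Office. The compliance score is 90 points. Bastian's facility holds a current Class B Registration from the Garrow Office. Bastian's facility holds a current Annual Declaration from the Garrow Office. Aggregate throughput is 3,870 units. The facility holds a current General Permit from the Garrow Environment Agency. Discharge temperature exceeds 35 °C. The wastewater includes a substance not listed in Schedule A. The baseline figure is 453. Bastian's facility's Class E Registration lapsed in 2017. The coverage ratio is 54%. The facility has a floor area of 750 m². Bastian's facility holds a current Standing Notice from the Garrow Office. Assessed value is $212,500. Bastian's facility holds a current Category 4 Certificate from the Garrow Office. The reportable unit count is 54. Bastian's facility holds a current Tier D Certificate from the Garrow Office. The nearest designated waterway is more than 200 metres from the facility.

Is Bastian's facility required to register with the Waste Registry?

No — exception (a) applies; Bastian's facility is not required to register with the Waste Registry.

Exception (a)'s conditions are all satisfied: the reportable unit count is 54, under the 55 limit; a current General Permit is held. Applying paragraphs (f)–(l): (f) is triggered (a current Provisional Certificate is held), but is overridden by (g): (g) operates against (f): aggregate throughput is 3,870 units, below the 4,520 units limit. (h) is engaged (assessed value is $212,500, meeting the $211,000 threshold), but is itself disapplied by (i): (i) operates against (h): a current Class 1 Certificate is held. (j) is engaged (discharge temperature exceeds 35 °C), but is overridden by (k): (k) operates — a current Class B Registration is held. (l), which would lift (k), is inapplicable — the facility is more than 200 m from any designated waterway. So (a) applies.
Exception (b): the baseline figure is 453, meeting the 453 threshold; the compliance score is 90 points, below the 95 points limit — every condition holds. But applying paragraph (m): (m) operates against (b): a current Tier D Certificate is held. So (b) is unavailable.
Exception (c) fails — the wastewater includes a non-Schedule-A substance.
Exception (d) does not apply: the Class E Registration is not current.
Exception (e) fails — the reference index is 115, not under 107.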